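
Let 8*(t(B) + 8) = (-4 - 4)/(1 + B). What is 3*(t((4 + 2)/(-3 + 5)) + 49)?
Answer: 489/4 ≈ 122.25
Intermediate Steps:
t(B) = -8 - 1/(1 + B) (t(B) = -8 + ((-4 - 4)/(1 + B))/8 = -8 + (-8/(1 + B))/8 = -8 - 1/(1 + B))
3*(t((4 + 2)/(-3 + 5)) + 49) = 3*((-9 - 8*(4 + 2)/(-3 + 5))/(1 + (4 + 2)/(-3 + 5)) + 49) = 3*((-9 - 48/2)/(1 + 6/2) + 49) = 3*((-9 - 48/2)/(1 + 6*(½)) + 49) = 3*((-9 - 8*3)/(1 + 3) + 49) = 3*((-9 - 24)/4 + 49) = 3*((¼)*(-33) + 49) = 3*(-33/4 + 49) = 3*(163/4) = 489/4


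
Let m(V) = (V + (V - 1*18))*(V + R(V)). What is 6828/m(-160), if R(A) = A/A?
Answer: 1138/8957 ≈ 0.12705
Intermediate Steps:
R(A) = 1
m(V) = (1 + V)*(-18 + 2*V) (m(V) = (V + (V - 1*18))*(V + 1) = (V + (V - 18))*(1 + V) = (V + (-18 + V))*(1 + V) = (-18 + 2*V)*(1 + V) = (1 + V)*(-18 + 2*V))
6828/m(-160) = 6828/(-18 - 16*(-160) + 2*(-160)²) = 6828/(-18 + 2560 + 2*25600) = 6828/(-18 + 2560 + 51200) = 6828/53742 = 6828*(1/53742) = 1138/8957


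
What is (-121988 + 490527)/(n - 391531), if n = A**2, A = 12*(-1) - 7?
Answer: -368539/391170 ≈ -0.94215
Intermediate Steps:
A = -19 (A = -12 - 7 = -19)
n = 361 (n = (-19)**2 = 361)
(-121988 + 490527)/(n - 391531) = (-121988 + 490527)/(361 - 391531) = 368539/(-391170) = 368539*(-1/391170) = -368539/391170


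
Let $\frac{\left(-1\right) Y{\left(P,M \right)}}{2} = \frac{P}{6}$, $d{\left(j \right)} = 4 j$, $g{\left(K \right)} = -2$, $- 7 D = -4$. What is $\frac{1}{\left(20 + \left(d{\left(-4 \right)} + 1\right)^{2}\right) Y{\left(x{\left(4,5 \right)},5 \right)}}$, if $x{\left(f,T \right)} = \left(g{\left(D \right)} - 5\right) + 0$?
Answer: $\frac{3}{1715} \approx 0.0017493$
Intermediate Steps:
$D = \frac{4}{7}$ ($D = \left(- \frac{1}{7}\right) \left(-4\right) = \frac{4}{7} \approx 0.57143$)
$x{\left(f,T \right)} = -7$ ($x{\left(f,T \right)} = \left(-2 - 5\right) + 0 = -7 + 0 = -7$)
$Y{\left(P,M \right)} = - \frac{P}{3}$ ($Y{\left(P,M \right)} = - 2 \frac{P}{6} = - \frac{P}{3}$)
$\frac{1}{\left(20 + \left(d{\left(-4 \right)} + 1\right)^{2}\right) Y{\left(x{\left(4,5 \right)},5 \right)}} = \frac{1}{\left(20 + \left(4 \left(-4\right) + 1\right)^{2}\right) \left(\left(- \frac{1}{3}\right) \left(-7\right)\right)} = \frac{1}{\left(20 + \left(-16 + 1\right)^{2}\right) \frac{7}{3}} = \frac{1}{\left(20 + \left(-15\right)^{2}\right) \frac{7}{3}} = \frac{1}{\left(20 + 225\right) \frac{7}{3}} = \frac{1}{245 \cdot \frac{7}{3}} = \frac{1}{\frac{1715}{3}} = \frac{3}{1715}$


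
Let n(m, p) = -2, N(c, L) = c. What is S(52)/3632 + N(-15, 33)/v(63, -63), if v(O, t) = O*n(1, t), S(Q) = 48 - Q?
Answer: 2249/19068 ≈ 0.11795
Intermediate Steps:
v(O, t) = -2*O (v(O, t) = O*(-2) = -2*O)
S(52)/3632 + N(-15, 33)/v(63, -63) = (48 - 1*52)/3632 - 15/((-2*63)) = (48 - 52)*(1/3632) - 15/(-126) = -4*1/3632 - 15*(-1/126) = -1/908 + 5/42 = 2249/19068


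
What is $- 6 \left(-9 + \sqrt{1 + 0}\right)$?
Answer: $48$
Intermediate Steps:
$- 6 \left(-9 + \sqrt{1 + 0}\right) = - 6 \left(-9 + \sqrt{1}\right) = - 6 \left(-9 + 1\right) = \left(-6\right) \left(-8\right) = 48$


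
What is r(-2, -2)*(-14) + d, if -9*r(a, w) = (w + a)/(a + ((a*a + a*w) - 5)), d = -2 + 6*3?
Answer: 88/9 ≈ 9.7778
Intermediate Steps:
d = 16 (d = -2 + 18 = 16)
r(a, w) = -(a + w)/(9*(-5 + a + a² + a*w)) (r(a, w) = -(w + a)/(9*(a + ((a*a + a*w) - 5))) = -(a + w)/(9*(a + ((a² + a*w) - 5))) = -(a + w)/(9*(a + (-5 + a² + a*w))) = -(a + w)/(9*(-5 + a + a² + a*w)))
r(-2, -2)*(-14) + d = ((-⅑*(-2) - ⅑*(-2))/(-5 - 2 + (-2)² - 2*(-2)))*(-14) + 16 = ((2/9 + 2/9)/(-5 - 2 + 4 + 4))*(-14) + 16 = ((4/9)/1)*(-14) + 16 = (1*(4/9))*(-14) + 16 = (4/9)*(-14) + 16 = -56/9 + 16 = 88/9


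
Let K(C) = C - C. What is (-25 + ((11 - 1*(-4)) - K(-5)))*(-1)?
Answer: 10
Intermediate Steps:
K(C) = 0
(-25 + ((11 - 1*(-4)) - K(-5)))*(-1) = (-25 + ((11 - 1*(-4)) - 1*0))*(-1) = (-25 + ((11 + 4) + 0))*(-1) = (-25 + (15 + 0))*(-1) = (-25 + 15)*(-1) = -10*(-1) = 10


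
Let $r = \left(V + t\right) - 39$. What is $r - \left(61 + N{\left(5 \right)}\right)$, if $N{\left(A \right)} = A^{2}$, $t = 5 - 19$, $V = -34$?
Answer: $-173$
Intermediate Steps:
$t = -14$
$r = -87$ ($r = \left(-34 - 14\right) - 39 = -48 - 39 = -87$)
$r - \left(61 + N{\left(5 \right)}\right) = -87 - 86 = -173$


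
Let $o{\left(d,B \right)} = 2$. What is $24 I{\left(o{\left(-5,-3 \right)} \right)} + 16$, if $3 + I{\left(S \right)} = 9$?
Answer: $160$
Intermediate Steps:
$I{\left(S \right)} = 6$ ($I{\left(S \right)} = -3 + 9 = 6$)
$24 I{\left(o{\left(-5,-3 \right)} \right)} + 16 = 24 \cdot 6 + 16 = 144 + 16 = 160$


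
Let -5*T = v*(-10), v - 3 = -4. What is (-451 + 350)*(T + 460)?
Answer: -46258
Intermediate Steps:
v = -1 (v = 3 - 4 = -1)
T = -2 (T = -(-1)*(-10)/5 = -1/5*10 = -2)
(-451 + 350)*(T + 460) = (-451 + 350)*(-2 + 460) = -101*458 = -46258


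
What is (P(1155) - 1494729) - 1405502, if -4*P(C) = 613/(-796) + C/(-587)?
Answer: -5420553661637/1869008 ≈ -2.9002e+6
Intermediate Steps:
P(C) = 613/3184 + C/2348 (P(C) = -(613/(-796) + C/(-587))/4 = -(613*(-1/796) + C*(-1/587))/4 = -(-613/796 - C/587)/4 = 613/3184 + C/2348)
(P(1155) - 1494729) - 1405502 = ((613/3184 + (1/2348)*1155) - 1494729) - 1405502 = ((613/3184 + 1155/2348) - 1494729) - 1405502 = (1279211/1869008 - 1494729) - 1405502 = -2793659179621/1869008 - 1405502 = -5420553661637/1869008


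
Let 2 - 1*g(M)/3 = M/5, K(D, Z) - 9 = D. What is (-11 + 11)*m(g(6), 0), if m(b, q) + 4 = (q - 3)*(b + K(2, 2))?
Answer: 0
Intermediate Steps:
K(D, Z) = 9 + D
g(M) = 6 - 3*M/5
m(b, q) = -4 + (-3 + q)*(11 + b) (m(b, q) = -4 + (q - 3)*(b + (9 + 2)) = -4 + (-3 + q)*(b + 11) = -4 + (-3 + q)*(11 + b))
(-11 + 11)*m(g(6), 0) = (-11 + 11)*(-37 - 3*(6 - 3/5*6) + 11*0 + (6 - 3/5*6)*0) = 0*(-37 - 3*(6 - 18/5) + 0 + (6 - 18/5)*0) = 0*(-37 - 3*12/5 + 0 + (12/5)*0) = 0*(-37 - 36/5 + 0 + 0) = 0*(-221/5) = 0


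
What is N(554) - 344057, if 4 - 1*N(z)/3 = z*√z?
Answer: -344045 - 1662*√554 ≈ -3.8316e+5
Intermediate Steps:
N(z) = 12 - 3*z^(3/2) (N(z) = 12 - 3*z*√z = 12 - 3*z^(3/2))
N(554) - 344057 = (12 - 1662*√554) - 344057 = -344045 - 1662*√554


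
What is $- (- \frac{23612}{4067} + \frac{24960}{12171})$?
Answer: $\frac{61956444}{16499819} \approx 3.755$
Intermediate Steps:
$- (- \frac{23612}{4067} + \frac{24960}{12171}) = - (\left(-23612\right) \frac{1}{4067} + 24960 \cdot \frac{1}{12171}) = - (- \frac{23612}{4067} + \frac{8320}{4057}) = \left(-1\right) \left(- \frac{61956444}{16499819}\right) = \frac{61956444}{16499819}$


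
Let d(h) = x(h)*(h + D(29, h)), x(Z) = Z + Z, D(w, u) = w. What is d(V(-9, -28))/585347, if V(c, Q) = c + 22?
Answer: 156/83621 ≈ 0.0018656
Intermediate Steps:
V(c, Q) = 22 + c
x(Z) = 2*Z
d(h) = 2*h*(29 + h) (d(h) = (2*h)*(h + 29) = (2*h)*(29 + h) = 2*h*(29 + h))
d(V(-9, -28))/585347 = (2*(22 - 9)*(29 + (22 - 9)))/585347 = (2*13*(29 + 13))*(1/585347) = (2*13*42)*(1/585347) = 1092*(1/585347) = 156/83621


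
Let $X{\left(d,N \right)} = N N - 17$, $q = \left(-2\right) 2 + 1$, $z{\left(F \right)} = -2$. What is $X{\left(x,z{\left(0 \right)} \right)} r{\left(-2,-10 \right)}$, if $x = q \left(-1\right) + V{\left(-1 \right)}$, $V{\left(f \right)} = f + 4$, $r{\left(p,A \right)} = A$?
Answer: $130$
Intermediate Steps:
$V{\left(f \right)} = 4 + f$
$q = -3$ ($q = -4 + 1 = -3$)
$x = 6$ ($x = \left(-3\right) \left(-1\right) + \left(4 - 1\right) = 3 + 3 = 6$)
$X{\left(d,N \right)} = -17 + N^{2}$ ($X{\left(d,N \right)} = N^{2} - 17 = -17 + N^{2}$)
$X{\left(x,z{\left(0 \right)} \right)} r{\left(-2,-10 \right)} = \left(-17 + \left(-2\right)^{2}\right) \left(-10\right) = \left(-17 + 4\right) \left(-10\right) = \left(-13\right) \left(-10\right) = 130$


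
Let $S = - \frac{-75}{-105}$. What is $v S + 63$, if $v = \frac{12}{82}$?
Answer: $\frac{18051}{287} \approx 62.895$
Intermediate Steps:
$v = \frac{6}{41}$ ($v = 12 \cdot \frac{1}{82} = \frac{6}{41} \approx 0.14634$)
$S = - \frac{5}{7}$ ($S = - \frac{\left(-75\right) \left(-1\right)}{105} = \left(-1\right) \frac{5}{7} = - \frac{5}{7} \approx -0.71429$)
$v S + 63 = \frac{6}{41} \left(- \frac{5}{7}\right) + 63 = - \frac{30}{287} + 63 = \frac{18051}{287}$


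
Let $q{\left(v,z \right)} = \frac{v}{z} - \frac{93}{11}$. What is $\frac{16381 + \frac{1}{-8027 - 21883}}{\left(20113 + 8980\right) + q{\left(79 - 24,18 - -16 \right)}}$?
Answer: $\frac{91621717583}{162683854875} \approx 0.56319$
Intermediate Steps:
$q{\left(v,z \right)} = - \frac{93}{11} + \frac{v}{z}$ ($q{\left(v,z \right)} = \frac{v}{z} - \frac{93}{11} = - \frac{93}{11} + \frac{v}{z}$)
$\frac{16381 + \frac{1}{-8027 - 21883}}{\left(20113 + 8980\right) + q{\left(79 - 24,18 - -16 \right)}} = \frac{16381 + \frac{1}{-8027 - 21883}}{\left(20113 + 8980\right) - \left(\frac{93}{11} - \frac{79 - 24}{18 - -16}\right)} = \frac{16381 + \frac{1}{-29910}}{29093 - \left(\frac{93}{11} - \frac{79 - 24}{18 + 16}\right)} = \frac{16381 - \frac{1}{29910}}{29093 - \left(\frac{93}{11} - \frac{55}{34}\right)} = \frac{489955709}{29910 \left(29093 + \left(- \frac{93}{11} + 55 \cdot \frac{1}{34}\right)\right)} = \frac{489955709}{29910 \left(29093 + \left(- \frac{93}{11} + \frac{55}{34}\right)\right)} = \frac{489955709}{29910 \left(29093 - \frac{2557}{374}\right)} = \frac{489955709}{29910 \cdot \frac{10878225}{374}} = \frac{489955709}{29910} \cdot \frac{374}{10878225} = \frac{91621717583}{162683854875}$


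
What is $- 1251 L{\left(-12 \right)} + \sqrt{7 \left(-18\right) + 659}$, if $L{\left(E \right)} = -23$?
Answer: $28773 + \sqrt{533} \approx 28796.0$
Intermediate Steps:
$- 1251 L{\left(-12 \right)} + \sqrt{7 \left(-18\right) + 659} = \left(-1251\right) \left(-23\right) + \sqrt{7 \left(-18\right) + 659} = 28773 + \sqrt{-126 + 659} = 28773 + \sqrt{533}$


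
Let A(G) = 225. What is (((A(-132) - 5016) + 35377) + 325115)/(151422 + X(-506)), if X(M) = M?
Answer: 355701/150916 ≈ 2.3569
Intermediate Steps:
(((A(-132) - 5016) + 35377) + 325115)/(151422 + X(-506)) = (((225 - 5016) + 35377) + 325115)/(151422 - 506) = ((-4791 + 35377) + 325115)/150916 = (30586 + 325115)*(1/150916) = 355701*(1/150916) = 355701/150916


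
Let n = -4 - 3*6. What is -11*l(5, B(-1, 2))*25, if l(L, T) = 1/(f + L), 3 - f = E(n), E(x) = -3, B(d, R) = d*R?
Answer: -25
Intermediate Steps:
B(d, R) = R*d
n = -22 (n = -4 - 18 = -22)
f = 6 (f = 3 - 1*(-3) = 3 + 3 = 6)
l(L, T) = 1/(6 + L)
-11*l(5, B(-1, 2))*25 = -11/(6 + 5)*25 = -11/11*25 = -11*1/11*25 = -1*25 = -25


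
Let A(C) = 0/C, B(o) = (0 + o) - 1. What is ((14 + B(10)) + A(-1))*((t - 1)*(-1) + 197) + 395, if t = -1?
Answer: 4972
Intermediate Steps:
B(o) = -1 + o (B(o) = o - 1 = -1 + o)
A(C) = 0
((14 + B(10)) + A(-1))*((t - 1)*(-1) + 197) + 395 = ((14 + (-1 + 10)) + 0)*((-1 - 1)*(-1) + 197) + 395 = ((14 + 9) + 0)*(-2*(-1) + 197) + 395 = (23 + 0)*(2 + 197) + 395 = 23*199 + 395 = 4577 + 395 = 4972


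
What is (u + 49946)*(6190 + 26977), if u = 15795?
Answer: 2180431747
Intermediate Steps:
(u + 49946)*(6190 + 26977) = (15795 + 49946)*(6190 + 26977) = 65741*33167 = 2180431747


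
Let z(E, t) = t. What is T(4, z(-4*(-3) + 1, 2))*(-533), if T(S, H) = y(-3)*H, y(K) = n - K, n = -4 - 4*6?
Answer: 26650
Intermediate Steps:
n = -28 (n = -4 - 24 = -28)
y(K) = -28 - K
T(S, H) = -25*H (T(S, H) = (-28 - 1*(-3))*H = (-28 + 3)*H = -25*H)
T(4, z(-4*(-3) + 1, 2))*(-533) = -25*2*(-533) = -50*(-533) = 26650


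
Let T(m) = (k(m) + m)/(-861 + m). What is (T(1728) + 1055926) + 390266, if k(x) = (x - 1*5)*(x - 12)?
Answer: 418935620/289 ≈ 1.4496e+6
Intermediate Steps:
k(x) = (-12 + x)*(-5 + x) (k(x) = (x - 5)*(-12 + x) = (-5 + x)*(-12 + x) = (-12 + x)*(-5 + x))
T(m) = (60 + m**2 - 16*m)/(-861 + m) (T(m) = ((60 + m**2 - 17*m) + m)/(-861 + m) = (60 + m**2 - 16*m)/(-861 + m))
(T(1728) + 1055926) + 390266 = ((60 + 1728**2 - 16*1728)/(-861 + 1728) + 1055926) + 390266 = ((60 + 2985984 - 27648)/867 + 1055926) + 390266 = ((1/867)*2958396 + 1055926) + 390266 = (986132/289 + 1055926) + 390266 = 306148746/289 + 390266 = 418935620/289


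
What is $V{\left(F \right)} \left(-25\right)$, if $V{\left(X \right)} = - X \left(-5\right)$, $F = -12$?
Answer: $1500$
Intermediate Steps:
$V{\left(X \right)} = 5 X$
$V{\left(F \right)} \left(-25\right) = 5 \left(-12\right) \left(-25\right) = \left(-60\right) \left(-25\right) = 1500$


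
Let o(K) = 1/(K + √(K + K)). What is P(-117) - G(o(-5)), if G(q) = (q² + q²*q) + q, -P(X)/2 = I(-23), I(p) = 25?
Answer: (-14944*√10 + 38715*I)/(25*(-31*I + 12*√10)) ≈ -49.87 + 0.06933*I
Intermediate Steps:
P(X) = -50 (P(X) = -2*25 = -50)
o(K) = 1/(K + √2*√K) (o(K) = 1/(K + √(2*K)) = 1/(K + √2*√K))
G(q) = q + q² + q³ (G(q) = (q² + q³) + q = q + q² + q³)
P(-117) - G(o(-5)) = -50 - (1 + 1/(-5 + √2*√(-5)) + (1/(-5 + √2*√(-5)))²)/(-5 + √2*√(-5)) = -50 - (1 + 1/(-5 + √2*(I*√5)) + (1/(-5 + √2*(I*√5)))²)/(-5 + √2*(I*√5)) = -50 - (1 + 1/(-5 + I*√10) + (1/(-5 + I*√10))²)/(-5 + I*√10) = -50 - (1 + 1/(-5 + I*√10) + (-5 + I*√10)⁻²)/(-5 + I*√10)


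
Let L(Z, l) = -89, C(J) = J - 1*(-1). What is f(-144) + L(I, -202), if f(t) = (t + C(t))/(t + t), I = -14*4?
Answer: -25345/288 ≈ -88.003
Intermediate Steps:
C(J) = 1 + J (C(J) = J + 1 = 1 + J)
I = -56
f(t) = (1 + 2*t)/(2*t) (f(t) = (t + (1 + t))/(t + t) = (1 + 2*t)/((2*t)) = (1 + 2*t)*(1/(2*t)) = (1 + 2*t)/(2*t))
f(-144) + L(I, -202) = (½ - 144)/(-144) - 89 = -1/144*(-287/2) - 89 = 287/288 - 89 = -25345/288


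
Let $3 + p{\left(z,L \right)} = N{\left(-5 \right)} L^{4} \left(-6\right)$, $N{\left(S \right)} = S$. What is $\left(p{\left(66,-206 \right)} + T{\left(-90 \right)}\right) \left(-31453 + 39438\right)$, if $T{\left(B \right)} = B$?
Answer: $431385015954195$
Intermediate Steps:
$p{\left(z,L \right)} = -3 + 30 L^{4}$ ($p{\left(z,L \right)} = -3 + - 5 L^{4} \left(-6\right) = -3 + 30 L^{4}$)
$\left(p{\left(66,-206 \right)} + T{\left(-90 \right)}\right) \left(-31453 + 39438\right) = \left(\left(-3 + 30 \left(-206\right)^{4}\right) - 90\right) \left(-31453 + 39438\right) = \left(\left(-3 + 30 \cdot 1800814096\right) - 90\right) 7985 = \left(\left(-3 + 54024422880\right) - 90\right) 7985 = \left(54024422877 - 90\right) 7985 = 54024422787 \cdot 7985 = 431385015954195$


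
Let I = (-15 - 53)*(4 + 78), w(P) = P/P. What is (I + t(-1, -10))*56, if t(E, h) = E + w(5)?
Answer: -312256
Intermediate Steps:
w(P) = 1
t(E, h) = 1 + E (t(E, h) = E + 1 = 1 + E)
I = -5576 (I = -68*82 = -5576)
(I + t(-1, -10))*56 = (-5576 + (1 - 1))*56 = (-5576 + 0)*56 = -5576*56 = -312256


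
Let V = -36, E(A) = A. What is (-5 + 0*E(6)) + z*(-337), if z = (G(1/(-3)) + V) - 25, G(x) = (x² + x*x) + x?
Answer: 185305/9 ≈ 20589.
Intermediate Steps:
G(x) = x + 2*x² (G(x) = (x² + x²) + x = 2*x² + x = x + 2*x²)
z = -550/9 (z = ((1 + 2/(-3))/(-3) - 36) - 25 = (-(1 + 2*(-⅓))/3 - 36) - 25 = (-(1 - ⅔)/3 - 36) - 25 = (-⅓*⅓ - 36) - 25 = (-⅑ - 36) - 25 = -325/9 - 25 = -550/9 ≈ -61.111)
(-5 + 0*E(6)) + z*(-337) = (-5 + 0*6) - 550/9*(-337) = (-5 + 0) + 185350/9 = -5 + 185350/9 = 185305/9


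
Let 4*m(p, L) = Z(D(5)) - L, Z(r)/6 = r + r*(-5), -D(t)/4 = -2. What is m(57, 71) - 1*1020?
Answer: -4343/4 ≈ -1085.8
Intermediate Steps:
D(t) = 8 (D(t) = -4*(-2) = 8)
Z(r) = -24*r (Z(r) = 6*(r + r*(-5)) = 6*(r - 5*r) = 6*(-4*r) = -24*r)
m(p, L) = -48 - L/4 (m(p, L) = (-24*8 - L)/4 = (-192 - L)/4 = -48 - L/4)
m(57, 71) - 1*1020 = (-48 - 1/4*71) - 1*1020 = (-48 - 71/4) - 1020 = -263/4 - 1020 = -4343/4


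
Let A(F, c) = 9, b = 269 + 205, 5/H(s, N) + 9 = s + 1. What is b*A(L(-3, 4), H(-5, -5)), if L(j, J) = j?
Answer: 4266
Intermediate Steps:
H(s, N) = 5/(-8 + s) (H(s, N) = 5/(-9 + (s + 1)) = 5/(-9 + (1 + s)) = 5/(-8 + s))
b = 474
b*A(L(-3, 4), H(-5, -5)) = 474*9 = 4266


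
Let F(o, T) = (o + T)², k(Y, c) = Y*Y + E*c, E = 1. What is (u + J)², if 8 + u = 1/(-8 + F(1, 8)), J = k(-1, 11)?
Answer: 85849/5329 ≈ 16.110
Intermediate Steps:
k(Y, c) = c + Y² (k(Y, c) = Y*Y + 1*c = Y² + c = c + Y²)
F(o, T) = (T + o)²
J = 12 (J = 11 + (-1)² = 11 + 1 = 12)
u = -583/73 (u = -8 + 1/(-8 + (8 + 1)²) = -8 + 1/(-8 + 9²) = -8 + 1/(-8 + 81) = -8 + 1/73 = -583/73 ≈ -7.9863)
(u + J)² = (-583/73 + 12)² = (293/73)² = 85849/5329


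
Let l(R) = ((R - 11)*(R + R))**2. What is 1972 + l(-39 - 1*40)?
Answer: 202210372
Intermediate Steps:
l(R) = 4*R**2*(-11 + R)**2 (l(R) = ((-11 + R)*(2*R))**2 = (2*R*(-11 + R))**2 = 4*R**2*(-11 + R)**2)
1972 + l(-39 - 1*40) = 1972 + 4*(-39 - 1*40)**2*(-11 + (-39 - 1*40))**2 = 1972 + 4*(-39 - 40)**2*(-11 + (-39 - 40))**2 = 1972 + 4*(-79)**2*(-11 - 79)**2 = 1972 + 4*6241*(-90)**2 = 1972 + 4*6241*8100 = 1972 + 202208400 = 202210372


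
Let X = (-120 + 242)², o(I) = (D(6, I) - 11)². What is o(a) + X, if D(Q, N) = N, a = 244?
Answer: 69173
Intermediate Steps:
o(I) = (-11 + I)² (o(I) = (I - 11)² = (-11 + I)²)
X = 14884 (X = 122² = 14884)
o(a) + X = (-11 + 244)² + 14884 = 233² + 14884 = 54289 + 14884 = 69173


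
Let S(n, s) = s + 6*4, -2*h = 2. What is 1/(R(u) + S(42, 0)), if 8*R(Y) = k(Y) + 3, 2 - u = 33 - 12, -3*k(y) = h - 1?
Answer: 24/587 ≈ 0.040886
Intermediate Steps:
h = -1 (h = -½*2 = -1)
k(y) = ⅔ (k(y) = -(-1 - 1)/3 = -⅓*(-2) = ⅔)
S(n, s) = 24 + s (S(n, s) = s + 24 = 24 + s)
u = -19 (u = 2 - (33 - 12) = 2 - 1*21 = 2 - 21 = -19)
R(Y) = 11/24 (R(Y) = (⅔ + 3)/8 = (⅛)*(11/3) = 11/24)
1/(R(u) + S(42, 0)) = 1/(11/24 + (24 + 0)) = 1/(11/24 + 24) = 1/(587/24) = 24/587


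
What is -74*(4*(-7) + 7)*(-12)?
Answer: -18648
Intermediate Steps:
-74*(4*(-7) + 7)*(-12) = -74*(-28 + 7)*(-12) = -74*(-21)*(-12) = 1554*(-12) = -18648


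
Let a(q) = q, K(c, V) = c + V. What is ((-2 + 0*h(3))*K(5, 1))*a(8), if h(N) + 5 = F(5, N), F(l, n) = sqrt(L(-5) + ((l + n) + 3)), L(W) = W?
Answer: -96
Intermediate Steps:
K(c, V) = V + c
F(l, n) = sqrt(-2 + l + n) (F(l, n) = sqrt(-5 + ((l + n) + 3)) = sqrt(-5 + (3 + l + n)) = sqrt(-2 + l + n))
h(N) = -5 + sqrt(3 + N) (h(N) = -5 + sqrt(-2 + 5 + N) = -5 + sqrt(3 + N))
((-2 + 0*h(3))*K(5, 1))*a(8) = ((-2 + 0*(-5 + sqrt(3 + 3)))*(1 + 5))*8 = ((-2 + 0*(-5 + sqrt(6)))*6)*8 = ((-2 + 0)*6)*8 = -2*6*8 = -12*8 = -96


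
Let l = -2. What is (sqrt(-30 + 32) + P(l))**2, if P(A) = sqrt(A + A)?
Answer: (sqrt(2) + 2*I)**2 ≈ -2.0 + 5.6569*I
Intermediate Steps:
P(A) = sqrt(2)*sqrt(A) (P(A) = sqrt(2*A) = sqrt(2)*sqrt(A))
(sqrt(-30 + 32) + P(l))**2 = (sqrt(-30 + 32) + sqrt(2)*sqrt(-2))**2 = (sqrt(2) + sqrt(2)*(I*sqrt(2)))**2 = (sqrt(2) + 2*I)**2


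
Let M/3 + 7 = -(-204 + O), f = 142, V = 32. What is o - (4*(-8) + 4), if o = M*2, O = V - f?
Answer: 1870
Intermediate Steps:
O = -110 (O = 32 - 1*142 = 32 - 142 = -110)
M = 921 (M = -21 + 3*(-(-204 - 110)) = -21 + 3*(-1*(-314)) = -21 + 3*314 = -21 + 942 = 921)
o = 1842 (o = 921*2 = 1842)
o - (4*(-8) + 4) = 1842 - (4*(-8) + 4) = 1842 - (-32 + 4) = 1842 - 1*(-28) = 1842 + 28 = 1870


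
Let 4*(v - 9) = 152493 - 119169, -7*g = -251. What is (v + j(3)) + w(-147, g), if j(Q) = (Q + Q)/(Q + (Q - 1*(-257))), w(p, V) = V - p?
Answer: 15690622/1841 ≈ 8522.9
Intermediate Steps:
g = 251/7 (g = -⅐*(-251) = 251/7 ≈ 35.857)
v = 8340 (v = 9 + (152493 - 119169)/4 = 9 + (¼)*33324 = 9 + 8331 = 8340)
j(Q) = 2*Q/(257 + 2*Q) (j(Q) = (2*Q)/(Q + (Q + 257)) = (2*Q)/(Q + (257 + Q)) = (2*Q)/(257 + 2*Q) = 2*Q/(257 + 2*Q))
(v + j(3)) + w(-147, g) = (8340 + 2*3/(257 + 2*3)) + (251/7 - 1*(-147)) = (8340 + 2*3/(257 + 6)) + (251/7 + 147) = (8340 + 2*3/263) + 1280/7 = (8340 + 2*3*(1/263)) + 1280/7 = (8340 + 6/263) + 1280/7 = 2193426/263 + 1280/7 = 15690622/1841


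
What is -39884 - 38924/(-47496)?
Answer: -473572885/11874 ≈ -39883.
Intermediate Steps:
-39884 - 38924/(-47496) = -39884 - 38924*(-1)/47496 = -39884 - 1*(-9731/11874) = -39884 + 9731/11874 = -473572885/11874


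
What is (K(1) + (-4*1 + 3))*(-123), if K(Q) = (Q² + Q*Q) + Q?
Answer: -246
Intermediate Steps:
K(Q) = Q + 2*Q² (K(Q) = (Q² + Q²) + Q = 2*Q² + Q = Q + 2*Q²)
(K(1) + (-4*1 + 3))*(-123) = (1*(1 + 2*1) + (-4*1 + 3))*(-123) = (1*(1 + 2) + (-4 + 3))*(-123) = (1*3 - 1)*(-123) = (3 - 1)*(-123) = 2*(-123) = -246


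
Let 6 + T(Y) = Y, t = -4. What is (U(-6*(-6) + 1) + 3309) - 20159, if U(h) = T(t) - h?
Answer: -16897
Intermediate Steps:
T(Y) = -6 + Y
U(h) = -10 - h (U(h) = (-6 - 4) - h = -10 - h)
(U(-6*(-6) + 1) + 3309) - 20159 = ((-10 - (-6*(-6) + 1)) + 3309) - 20159 = ((-10 - (36 + 1)) + 3309) - 20159 = ((-10 - 1*37) + 3309) - 20159 = ((-10 - 37) + 3309) - 20159 = (-47 + 3309) - 20159 = 3262 - 20159 = -16897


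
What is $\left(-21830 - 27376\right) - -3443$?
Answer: $-45763$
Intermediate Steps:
$\left(-21830 - 27376\right) - -3443 = -49206 + \left(-10978 + 14421\right) = -49206 + 3443 = -45763$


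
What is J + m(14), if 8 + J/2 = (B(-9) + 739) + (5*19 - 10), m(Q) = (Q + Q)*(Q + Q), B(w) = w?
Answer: 2398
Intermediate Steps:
m(Q) = 4*Q² (m(Q) = (2*Q)*(2*Q) = 4*Q²)
J = 1614 (J = -16 + 2*((-9 + 739) + (5*19 - 10)) = -16 + 2*(730 + (95 - 10)) = -16 + 2*(730 + 85) = -16 + 2*815 = -16 + 1630 = 1614)
J + m(14) = 1614 + 4*14² = 1614 + 4*196 = 1614 + 784 = 2398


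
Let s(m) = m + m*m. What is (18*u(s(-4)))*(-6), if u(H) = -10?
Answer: 1080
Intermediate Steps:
s(m) = m + m**2
(18*u(s(-4)))*(-6) = (18*(-10))*(-6) = -180*(-6) = 1080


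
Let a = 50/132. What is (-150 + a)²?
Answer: 97515625/4356 ≈ 22387.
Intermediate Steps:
a = 25/66 (a = 50*(1/132) = 25/66 ≈ 0.37879)
(-150 + a)² = (-150 + 25/66)² = (-9875/66)² = 97515625/4356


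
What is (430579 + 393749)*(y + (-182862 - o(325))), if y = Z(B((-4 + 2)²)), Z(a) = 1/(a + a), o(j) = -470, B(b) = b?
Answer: -150350729535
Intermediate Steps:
Z(a) = 1/(2*a)
y = ⅛ (y = 1/(2*((-4 + 2)²)) = 1/(2*((-2)²)) = (½)/4 = (½)*(¼) = ⅛ ≈ 0.12500)
(430579 + 393749)*(y + (-182862 - o(325))) = (430579 + 393749)*(⅛ + (-182862 - 1*(-470))) = 824328*(⅛ + (-182862 + 470)) = 824328*(⅛ - 182392) = 824328*(-1459135/8) = -150350729535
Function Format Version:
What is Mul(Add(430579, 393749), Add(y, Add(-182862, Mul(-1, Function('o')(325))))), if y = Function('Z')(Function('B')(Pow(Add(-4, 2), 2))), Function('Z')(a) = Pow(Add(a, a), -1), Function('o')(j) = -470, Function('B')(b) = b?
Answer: -150350729535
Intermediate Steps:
Function('Z')(a) = Mul(Rational(1, 2), Pow(a, -1)) (Function('Z')(a) = Pow(Mul(2, a), -1) = Mul(Rational(1, 2), Pow(a, -1)))
y = Rational(1, 8) (y = Mul(Rational(1, 2), Pow(Pow(Add(-4, 2), 2), -1)) = Mul(Rational(1, 2), Pow(Pow(-2, 2), -1)) = Mul(Rational(1, 2), Pow(4, -1)) = Mul(Rational(1, 2), Rational(1, 4)) = Rational(1, 8) ≈ 0.12500)
Mul(Add(430579, 393749), Add(y, Add(-182862, Mul(-1, Function('o')(325))))) = Mul(Add(430579, 393749), Add(Rational(1, 8), Add(-182862, Mul(-1, -470)))) = Mul(824328, Add(Rational(1, 8), Add(-182862, 470))) = Mul(824328, Add(Rational(1, 8), -182392)) = Mul(824328, Rational(-1459135, 8)) = -150350729535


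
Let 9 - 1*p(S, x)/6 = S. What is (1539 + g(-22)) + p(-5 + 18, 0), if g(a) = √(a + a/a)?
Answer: 1515 + I*√21 ≈ 1515.0 + 4.5826*I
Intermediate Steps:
g(a) = √(1 + a) (g(a) = √(a + 1) = √(1 + a))
p(S, x) = 54 - 6*S
(1539 + g(-22)) + p(-5 + 18, 0) = (1539 + √(1 - 22)) + (54 - 6*(-5 + 18)) = (1539 + √(-21)) + (54 - 6*13) = (1539 + I*√21) + (54 - 78) = (1539 + I*√21) - 24 = 1515 + I*√21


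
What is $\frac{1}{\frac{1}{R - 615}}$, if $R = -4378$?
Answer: $-4993$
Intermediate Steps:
$\frac{1}{\frac{1}{R - 615}} = \frac{1}{\frac{1}{-4378 - 615}} = \frac{1}{\frac{1}{-4993}} = \frac{1}{- \frac{1}{4993}} = -4993$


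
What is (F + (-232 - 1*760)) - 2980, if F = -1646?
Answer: -5618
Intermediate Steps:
(F + (-232 - 1*760)) - 2980 = (-1646 + (-232 - 1*760)) - 2980 = (-1646 + (-232 - 760)) - 2980 = (-1646 - 992) - 2980 = -2638 - 2980 = -5618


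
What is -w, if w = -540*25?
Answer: 13500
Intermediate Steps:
w = -13500
-w = -1*(-13500) = 13500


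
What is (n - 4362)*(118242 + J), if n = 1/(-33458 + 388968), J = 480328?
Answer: -92822322089483/35551 ≈ -2.6110e+9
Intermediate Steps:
n = 1/355510 ≈ 2.8129e-6
(n - 4362)*(118242 + J) = (1/355510 - 4362)*(118242 + 480328) = -1550734619/355510*598570 = -92822322089483/35551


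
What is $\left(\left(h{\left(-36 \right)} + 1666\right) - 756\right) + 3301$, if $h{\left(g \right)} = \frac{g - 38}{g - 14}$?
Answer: $\frac{105312}{25} \approx 4212.5$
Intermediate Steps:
$h{\left(g \right)} = \frac{-38 + g}{-14 + g}$
$\left(\left(h{\left(-36 \right)} + 1666\right) - 756\right) + 3301 = \left(\left(\frac{-38 - 36}{-14 - 36} + 1666\right) - 756\right) + 3301 = \left(\left(\frac{1}{-50} \left(-74\right) + 1666\right) - 756\right) + 3301 = \left(\left(\left(- \frac{1}{50}\right) \left(-74\right) + 1666\right) - 756\right) + 3301 = \left(\left(\frac{37}{25} + 1666\right) - 756\right) + 3301 = \left(\frac{41687}{25} - 756\right) + 3301 = \frac{22787}{25} + 3301 = \frac{105312}{25}$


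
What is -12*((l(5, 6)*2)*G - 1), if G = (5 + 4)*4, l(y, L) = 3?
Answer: -2580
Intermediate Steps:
G = 36 (G = 9*4 = 36)
-12*((l(5, 6)*2)*G - 1) = -12*((3*2)*36 - 1) = -12*(6*36 - 1) = -12*(216 - 1) = -12*215 = -2580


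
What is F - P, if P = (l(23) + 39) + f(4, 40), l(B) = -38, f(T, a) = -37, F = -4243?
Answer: -4207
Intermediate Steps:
P = -36 (P = (-38 + 39) - 37 = 1 - 37 = -36)
F - P = -4243 - 1*(-36) = -4243 + 36 = -4207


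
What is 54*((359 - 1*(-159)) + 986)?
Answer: 81216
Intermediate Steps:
54*((359 - 1*(-159)) + 986) = 54*((359 + 159) + 986) = 54*(518 + 986) = 54*1504 = 81216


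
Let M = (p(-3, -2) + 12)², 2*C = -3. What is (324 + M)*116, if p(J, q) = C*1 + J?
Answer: 44109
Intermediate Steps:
C = -3/2 (C = (½)*(-3) = -3/2 ≈ -1.5000)
p(J, q) = -3/2 + J (p(J, q) = -3/2*1 + J = -3/2 + J)
M = 225/4 (M = ((-3/2 - 3) + 12)² = (-9/2 + 12)² = (15/2)² = 225/4 ≈ 56.250)
(324 + M)*116 = (324 + 225/4)*116 = (1521/4)*116 = 44109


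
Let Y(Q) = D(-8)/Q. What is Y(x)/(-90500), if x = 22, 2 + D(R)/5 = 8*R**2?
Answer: -51/39820 ≈ -0.0012808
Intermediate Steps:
D(R) = -10 + 40*R**2 (D(R) = -10 + 5*(8*R**2) = -10 + 40*R**2)
Y(Q) = 2550/Q (Y(Q) = (-10 + 40*(-8)**2)/Q = (-10 + 40*64)/Q = (-10 + 2560)/Q = 2550/Q)
Y(x)/(-90500) = (2550/22)/(-90500) = (2550*(1/22))*(-1/90500) = (1275/11)*(-1/90500) = -51/39820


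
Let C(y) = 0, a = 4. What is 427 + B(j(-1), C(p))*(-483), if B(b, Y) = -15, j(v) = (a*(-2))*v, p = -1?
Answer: 7672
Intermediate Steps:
j(v) = -8*v (j(v) = (4*(-2))*v = -8*v)
427 + B(j(-1), C(p))*(-483) = 427 - 15*(-483) = 427 + 7245 = 7672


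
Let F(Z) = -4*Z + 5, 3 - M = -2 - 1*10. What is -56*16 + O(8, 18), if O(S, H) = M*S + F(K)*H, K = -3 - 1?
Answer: -398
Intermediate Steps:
M = 15 (M = 3 - (-2 - 1*10) = 3 - (-2 - 10) = 3 - 1*(-12) = 3 + 12 = 15)
K = -4
F(Z) = 5 - 4*Z
O(S, H) = 15*S + 21*H (O(S, H) = 15*S + (5 - 4*(-4))*H = 15*S + (5 + 16)*H = 15*S + 21*H)
-56*16 + O(8, 18) = -56*16 + (15*8 + 21*18) = -896 + (120 + 378) = -896 + 498 = -398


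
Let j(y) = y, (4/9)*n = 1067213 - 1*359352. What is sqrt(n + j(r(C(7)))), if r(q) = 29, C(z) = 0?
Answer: sqrt(6370865)/2 ≈ 1262.0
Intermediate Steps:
n = 6370749/4 (n = 9*(1067213 - 1*359352)/4 = 9*(1067213 - 359352)/4 = (9/4)*707861 = 6370749/4 ≈ 1.5927e+6)
sqrt(n + j(r(C(7)))) = sqrt(6370749/4 + 29) = sqrt(6370865/4) = sqrt(6370865)/2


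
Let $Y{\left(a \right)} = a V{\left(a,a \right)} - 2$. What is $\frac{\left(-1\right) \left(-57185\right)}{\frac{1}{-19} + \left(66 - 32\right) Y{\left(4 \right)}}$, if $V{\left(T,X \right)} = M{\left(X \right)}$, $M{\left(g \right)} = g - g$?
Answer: $- \frac{1086515}{1293} \approx -840.31$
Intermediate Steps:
$M{\left(g \right)} = 0$
$V{\left(T,X \right)} = 0$
$Y{\left(a \right)} = -2$ ($Y{\left(a \right)} = a 0 - 2 = 0 - 2 = -2$)
$\frac{\left(-1\right) \left(-57185\right)}{\frac{1}{-19} + \left(66 - 32\right) Y{\left(4 \right)}} = \frac{\left(-1\right) \left(-57185\right)}{\frac{1}{-19} + \left(66 - 32\right) \left(-2\right)} = \frac{57185}{- \frac{1}{19} + 34 \left(-2\right)} = \frac{57185}{- \frac{1}{19} - 68} = \frac{57185}{- \frac{1293}{19}} = 57185 \left(- \frac{19}{1293}\right) = - \frac{1086515}{1293}$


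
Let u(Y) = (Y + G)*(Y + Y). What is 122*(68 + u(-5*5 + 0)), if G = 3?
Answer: 142496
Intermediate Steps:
u(Y) = 2*Y*(3 + Y) (u(Y) = (Y + 3)*(Y + Y) = (3 + Y)*(2*Y) = 2*Y*(3 + Y))
122*(68 + u(-5*5 + 0)) = 122*(68 + 2*(-5*5 + 0)*(3 + (-5*5 + 0))) = 122*(68 + 2*(-25 + 0)*(3 + (-25 + 0))) = 122*(68 + 2*(-25)*(3 - 25)) = 122*(68 + 2*(-25)*(-22)) = 122*(68 + 1100) = 122*1168 = 142496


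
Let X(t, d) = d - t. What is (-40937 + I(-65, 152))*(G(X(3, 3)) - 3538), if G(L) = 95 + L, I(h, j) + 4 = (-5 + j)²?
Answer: 66560076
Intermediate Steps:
I(h, j) = -4 + (-5 + j)²
(-40937 + I(-65, 152))*(G(X(3, 3)) - 3538) = (-40937 + (-4 + (-5 + 152)²))*((95 + (3 - 1*3)) - 3538) = (-40937 + (-4 + 147²))*((95 + (3 - 3)) - 3538) = (-40937 + (-4 + 21609))*((95 + 0) - 3538) = (-40937 + 21605)*(95 - 3538) = -19332*(-3443) = 66560076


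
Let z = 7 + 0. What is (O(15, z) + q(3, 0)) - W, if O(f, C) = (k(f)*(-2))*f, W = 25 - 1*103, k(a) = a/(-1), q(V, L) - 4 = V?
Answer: 535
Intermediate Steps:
q(V, L) = 4 + V
k(a) = -a (k(a) = a*(-1) = -a)
W = -78 (W = 25 - 103 = -78)
z = 7
O(f, C) = 2*f² (O(f, C) = (-f*(-2))*f = (2*f)*f = 2*f²)
(O(15, z) + q(3, 0)) - W = (2*15² + (4 + 3)) - 1*(-78) = (2*225 + 7) + 78 = (450 + 7) + 78 = 457 + 78 = 535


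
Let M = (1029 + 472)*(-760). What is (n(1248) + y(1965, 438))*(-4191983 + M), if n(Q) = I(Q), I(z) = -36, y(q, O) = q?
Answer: -10286861247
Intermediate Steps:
M = -1140760 (M = 1501*(-760) = -1140760)
n(Q) = -36
(n(1248) + y(1965, 438))*(-4191983 + M) = (-36 + 1965)*(-4191983 - 1140760) = 1929*(-5332743) = -10286861247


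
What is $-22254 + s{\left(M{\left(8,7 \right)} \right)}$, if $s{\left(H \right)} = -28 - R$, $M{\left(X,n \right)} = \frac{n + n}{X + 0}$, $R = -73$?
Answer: $-22209$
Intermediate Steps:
$M{\left(X,n \right)} = \frac{2 n}{X}$
$s{\left(H \right)} = 45$ ($s{\left(H \right)} = -28 - -73 = -28 + 73 = 45$)
$-22254 + s{\left(M{\left(8,7 \right)} \right)} = -22254 + 45 = -22209$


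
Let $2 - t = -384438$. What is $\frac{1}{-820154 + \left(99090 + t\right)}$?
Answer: $- \frac{1}{336624} \approx -2.9707 \cdot 10^{-6}$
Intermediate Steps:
$t = 384440$ ($t = 2 - -384438 = 2 + 384438 = 384440$)
$\frac{1}{-820154 + \left(99090 + t\right)} = \frac{1}{-820154 + \left(99090 + 384440\right)} = \frac{1}{-820154 + 483530} = \frac{1}{-336624} = - \frac{1}{336624}$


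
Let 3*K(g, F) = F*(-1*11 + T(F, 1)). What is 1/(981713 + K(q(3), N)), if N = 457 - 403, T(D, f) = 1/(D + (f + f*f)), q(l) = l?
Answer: 28/27482429 ≈ 1.0188e-6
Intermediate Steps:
T(D, f) = 1/(D + f + f²) (T(D, f) = 1/(D + (f + f²)) = 1/(D + f + f²))
N = 54
K(g, F) = F*(-11 + 1/(2 + F))/3 (K(g, F) = (F*(-1*11 + 1/(F + 1 + 1²)))/3 = (F*(-11 + 1/(F + 1 + 1)))/3 = (F*(-11 + 1/(2 + F)))/3 = F*(-11 + 1/(2 + F))/3)
1/(981713 + K(q(3), N)) = 1/(981713 - 1*54*(21 + 11*54)/(6 + 3*54)) = 1/(981713 - 1*54*(21 + 594)/(6 + 162)) = 1/(981713 - 1*54*615/168) = 1/(981713 - 1*54*1/168*615) = 1/(981713 - 5535/28) = 1/(27482429/28) = 28/27482429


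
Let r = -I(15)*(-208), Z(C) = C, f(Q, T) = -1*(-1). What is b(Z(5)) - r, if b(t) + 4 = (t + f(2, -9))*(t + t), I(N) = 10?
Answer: -2024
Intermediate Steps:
f(Q, T) = 1
r = 2080 (r = -1*10*(-208) = -10*(-208) = 2080)
b(t) = -4 + 2*t*(1 + t) (b(t) = -4 + (t + 1)*(t + t) = -4 + (1 + t)*(2*t) = -4 + 2*t*(1 + t))
b(Z(5)) - r = (-4 + 2*5 + 2*5²) - 1*2080 = (-4 + 10 + 2*25) - 2080 = (-4 + 10 + 50) - 2080 = 56 - 2080 = -2024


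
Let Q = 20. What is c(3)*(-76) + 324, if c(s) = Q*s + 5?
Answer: -4616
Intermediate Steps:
c(s) = 5 + 20*s (c(s) = 20*s + 5 = 5 + 20*s)
c(3)*(-76) + 324 = (5 + 20*3)*(-76) + 324 = (5 + 60)*(-76) + 324 = 65*(-76) + 324 = -4940 + 324 = -4616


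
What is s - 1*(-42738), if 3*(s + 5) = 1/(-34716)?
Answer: 4450556483/104148 ≈ 42733.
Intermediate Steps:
s = -520741/104148 (s = -5 + (1/3)/(-34716) = -5 + (1/3)*(-1/34716) = -5 - 1/104148 = -520741/104148 ≈ -5.0000)
s - 1*(-42738) = -520741/104148 - 1*(-42738) = -520741/104148 + 42738 = 4450556483/104148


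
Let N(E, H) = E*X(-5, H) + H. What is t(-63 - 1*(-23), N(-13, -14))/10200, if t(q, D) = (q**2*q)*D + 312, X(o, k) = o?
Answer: -135987/425 ≈ -319.97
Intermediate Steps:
N(E, H) = H - 5*E (N(E, H) = E*(-5) + H = -5*E + H = H - 5*E)
t(q, D) = 312 + D*q**3 (t(q, D) = q**3*D + 312 = D*q**3 + 312 = 312 + D*q**3)
t(-63 - 1*(-23), N(-13, -14))/10200 = (312 + (-14 - 5*(-13))*(-63 - 1*(-23))**3)/10200 = (312 + (-14 + 65)*(-63 + 23)**3)*(1/10200) = (312 + 51*(-40)**3)*(1/10200) = (312 + 51*(-64000))*(1/10200) = (312 - 3264000)*(1/10200) = -3263688*1/10200 = -135987/425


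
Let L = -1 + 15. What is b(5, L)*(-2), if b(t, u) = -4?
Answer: 8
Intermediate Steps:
L = 14
b(5, L)*(-2) = -4*(-2) = 8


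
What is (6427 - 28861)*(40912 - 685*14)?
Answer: -702677748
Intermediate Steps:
(6427 - 28861)*(40912 - 685*14) = -22434*(40912 - 9590) = -22434*31322 = -702677748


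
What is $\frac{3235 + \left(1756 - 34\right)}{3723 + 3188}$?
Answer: $\frac{4957}{6911} \approx 0.71726$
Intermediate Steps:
$\frac{3235 + \left(1756 - 34\right)}{3723 + 3188} = \frac{3235 + \left(1756 - 34\right)}{6911} = \left(3235 + 1722\right) \frac{1}{6911} = 4957 \cdot \frac{1}{6911} = \frac{4957}{6911}$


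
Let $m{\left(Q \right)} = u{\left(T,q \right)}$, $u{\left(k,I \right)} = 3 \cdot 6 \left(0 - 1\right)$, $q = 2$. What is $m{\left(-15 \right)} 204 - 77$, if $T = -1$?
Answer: $-3749$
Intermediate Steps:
$u{\left(k,I \right)} = -18$ ($u{\left(k,I \right)} = 18 \left(-1\right) = -18$)
$m{\left(Q \right)} = -18$
$m{\left(-15 \right)} 204 - 77 = \left(-18\right) 204 - 77 = -3672 - 77 = -3749$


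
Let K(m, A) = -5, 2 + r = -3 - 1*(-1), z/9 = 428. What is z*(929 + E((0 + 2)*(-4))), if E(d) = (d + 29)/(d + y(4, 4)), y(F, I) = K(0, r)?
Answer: 46439712/13 ≈ 3.5723e+6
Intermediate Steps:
z = 3852 (z = 9*428 = 3852)
r = -4 (r = -2 + (-3 - 1*(-1)) = -2 + (-3 + 1) = -2 - 2 = -4)
y(F, I) = -5
E(d) = (29 + d)/(-5 + d) (E(d) = (d + 29)/(d - 5) = (29 + d)/(-5 + d))
z*(929 + E((0 + 2)*(-4))) = 3852*(929 + (29 + (0 + 2)*(-4))/(-5 + (0 + 2)*(-4))) = 3852*(929 + (29 + 2*(-4))/(-5 + 2*(-4))) = 3852*(929 + (29 - 8)/(-5 - 8)) = 3852*(929 + 21/(-13)) = 3852*(929 - 1/13*21) = 3852*(929 - 21/13) = 3852*(12056/13) = 46439712/13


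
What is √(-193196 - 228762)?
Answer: I*√421958 ≈ 649.58*I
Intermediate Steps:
√(-193196 - 228762) = √(-421958) = I*√421958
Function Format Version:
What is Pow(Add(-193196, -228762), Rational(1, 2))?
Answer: Mul(I, Pow(421958, Rational(1, 2))) ≈ Mul(649.58, I)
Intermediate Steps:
Pow(Add(-193196, -228762), Rational(1, 2)) = Pow(-421958, Rational(1, 2)) = Mul(I, Pow(421958, Rational(1, 2)))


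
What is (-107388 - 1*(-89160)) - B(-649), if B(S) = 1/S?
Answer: -11829971/649 ≈ -18228.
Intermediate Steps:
(-107388 - 1*(-89160)) - B(-649) = (-107388 - 1*(-89160)) - 1/(-649) = (-107388 + 89160) - 1*(-1/649) = -18228 + 1/649 = -11829971/649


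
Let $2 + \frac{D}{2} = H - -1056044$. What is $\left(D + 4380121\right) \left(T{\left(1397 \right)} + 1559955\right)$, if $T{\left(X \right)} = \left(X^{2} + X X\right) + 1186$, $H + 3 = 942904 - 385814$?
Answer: $41563985546061$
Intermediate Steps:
$H = 557087$ ($H = -3 + \left(942904 - 385814\right) = -3 + 557090 = 557087$)
$T{\left(X \right)} = 1186 + 2 X^{2}$ ($T{\left(X \right)} = \left(X^{2} + X^{2}\right) + 1186 = 2 X^{2} + 1186 = 1186 + 2 X^{2}$)
$D = 3226258$ ($D = -4 + 2 \left(557087 - -1056044\right) = -4 + 2 \left(557087 + 1056044\right) = -4 + 2 \cdot 1613131 = -4 + 3226262 = 3226258$)
$\left(D + 4380121\right) \left(T{\left(1397 \right)} + 1559955\right) = \left(3226258 + 4380121\right) \left(\left(1186 + 2 \cdot 1397^{2}\right) + 1559955\right) = 7606379 \left(\left(1186 + 2 \cdot 1951609\right) + 1559955\right) = 7606379 \left(\left(1186 + 3903218\right) + 1559955\right) = 7606379 \left(3904404 + 1559955\right) = 7606379 \cdot 5464359 = 41563985546061$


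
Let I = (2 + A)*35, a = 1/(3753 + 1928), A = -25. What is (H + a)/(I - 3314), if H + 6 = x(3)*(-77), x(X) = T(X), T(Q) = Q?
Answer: 1346396/23400039 ≈ 0.057538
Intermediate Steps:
a = 1/5681 ≈ 0.00017603
x(X) = X
I = -805 (I = (2 - 25)*35 = -23*35 = -805)
H = -237 (H = -6 + 3*(-77) = -6 - 231 = -237)
(H + a)/(I - 3314) = (-237 + 1/5681)/(-805 - 3314) = -1346396/5681/(-4119) = -1346396/5681*(-1/4119) = 1346396/23400039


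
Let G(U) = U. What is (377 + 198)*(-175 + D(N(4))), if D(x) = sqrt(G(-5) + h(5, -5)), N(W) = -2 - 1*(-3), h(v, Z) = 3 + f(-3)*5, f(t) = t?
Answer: -100625 + 575*I*sqrt(17) ≈ -1.0063e+5 + 2370.8*I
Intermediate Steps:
h(v, Z) = -12 (h(v, Z) = 3 - 3*5 = 3 - 15 = -12)
N(W) = 1 (N(W) = -2 + 3 = 1)
D(x) = I*sqrt(17) (D(x) = sqrt(-5 - 12) = sqrt(-17) = I*sqrt(17))
(377 + 198)*(-175 + D(N(4))) = (377 + 198)*(-175 + I*sqrt(17)) = 575*(-175 + I*sqrt(17)) = -100625 + 575*I*sqrt(17)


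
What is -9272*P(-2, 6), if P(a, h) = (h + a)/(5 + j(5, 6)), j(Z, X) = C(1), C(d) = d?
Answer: -18544/3 ≈ -6181.3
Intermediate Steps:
j(Z, X) = 1
P(a, h) = a/6 + h/6 (P(a, h) = (h + a)/(5 + 1) = (a + h)/6 = (a + h)*(1/6) = a/6 + h/6)
-9272*P(-2, 6) = -9272*((1/6)*(-2) + (1/6)*6) = -9272*(-1/3 + 1) = -9272*2/3 = -18544/3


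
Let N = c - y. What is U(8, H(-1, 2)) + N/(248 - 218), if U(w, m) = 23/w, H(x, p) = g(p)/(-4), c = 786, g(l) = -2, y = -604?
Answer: 1181/24 ≈ 49.208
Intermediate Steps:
N = 1390 (N = 786 - 1*(-604) = 786 + 604 = 1390)
H(x, p) = ½ (H(x, p) = -2/(-4) = -2*(-¼) = ½)
U(8, H(-1, 2)) + N/(248 - 218) = 23/8 + 1390/(248 - 218) = 23*(⅛) + 1390/30 = 23/8 + 1390*(1/30) = 23/8 + 139/3 = 1181/24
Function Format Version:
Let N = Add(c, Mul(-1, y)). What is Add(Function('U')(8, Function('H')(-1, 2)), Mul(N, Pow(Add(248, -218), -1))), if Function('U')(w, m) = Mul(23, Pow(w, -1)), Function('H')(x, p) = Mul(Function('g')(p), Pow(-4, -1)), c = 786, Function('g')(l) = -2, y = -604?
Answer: Rational(1181, 24) ≈ 49.208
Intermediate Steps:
N = 1390 (N = Add(786, Mul(-1, -604)) = Add(786, 604) = 1390)
Function('H')(x, p) = Rational(1, 2) (Function('H')(x, p) = Mul(-2, Pow(-4, -1)) = Mul(-2, Rational(-1, 4)) = Rational(1, 2))
Add(Function('U')(8, Function('H')(-1, 2)), Mul(N, Pow(Add(248, -218), -1))) = Add(Mul(23, Pow(8, -1)), Mul(1390, Pow(Add(248, -218), -1))) = Add(Mul(23, Rational(1, 8)), Mul(1390, Pow(30, -1))) = Add(Rational(23, 8), Mul(1390, Rational(1, 30))) = Add(Rational(23, 8), Rational(139, 3)) = Rational(1181, 24)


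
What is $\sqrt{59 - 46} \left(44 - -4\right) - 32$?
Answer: $-32 + 48 \sqrt{13} \approx 141.07$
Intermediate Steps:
$\sqrt{59 - 46} \left(44 - -4\right) - 32 = \sqrt{13} \left(44 + 4\right) - 32 = \sqrt{13} \cdot 48 - 32 = 48 \sqrt{13} - 32 = -32 + 48 \sqrt{13}$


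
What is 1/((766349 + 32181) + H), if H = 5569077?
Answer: 1/6367607 ≈ 1.5704e-7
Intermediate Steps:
1/((766349 + 32181) + H) = 1/((766349 + 32181) + 5569077) = 1/(798530 + 5569077) = 1/6367607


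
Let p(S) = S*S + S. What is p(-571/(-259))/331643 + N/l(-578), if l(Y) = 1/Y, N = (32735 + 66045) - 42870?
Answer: -718931800046872410/22246944083 ≈ -3.2316e+7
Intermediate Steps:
p(S) = S + S**2 (p(S) = S**2 + S = S + S**2)
N = 55910 (N = 98780 - 42870 = 55910)
p(-571/(-259))/331643 + N/l(-578) = ((-571/(-259))*(1 - 571/(-259)))/331643 + 55910/(1/(-578)) = ((-571*(-1/259))*(1 - 571*(-1/259)))*(1/331643) + 55910/(-1/578) = (571*(1 + 571/259)/259)*(1/331643) + 55910*(-578) = ((571/259)*(830/259))*(1/331643) - 32315980 = (473930/67081)*(1/331643) - 32315980 = 473930/22246944083 - 32315980 = -718931800046872410/22246944083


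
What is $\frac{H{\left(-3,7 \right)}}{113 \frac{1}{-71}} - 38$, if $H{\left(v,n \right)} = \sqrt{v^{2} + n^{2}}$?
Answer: $-38 - \frac{71 \sqrt{58}}{113} \approx -42.785$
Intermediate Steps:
$H{\left(v,n \right)} = \sqrt{n^{2} + v^{2}}$
$\frac{H{\left(-3,7 \right)}}{113 \frac{1}{-71}} - 38 = \frac{\sqrt{7^{2} + \left(-3\right)^{2}}}{113 \frac{1}{-71}} - 38 = \frac{\sqrt{49 + 9}}{113 \left(- \frac{1}{71}\right)} - 38 = \frac{\sqrt{58}}{- \frac{113}{71}} - 38 = \sqrt{58} \left(- \frac{71}{113}\right) - 38 = - \frac{71 \sqrt{58}}{113} - 38 = -38 - \frac{71 \sqrt{58}}{113}$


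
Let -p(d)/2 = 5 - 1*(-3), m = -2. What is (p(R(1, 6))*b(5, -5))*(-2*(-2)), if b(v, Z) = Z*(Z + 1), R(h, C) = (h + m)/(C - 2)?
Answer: -1280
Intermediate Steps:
R(h, C) = (-2 + h)/(-2 + C) (R(h, C) = (h - 2)/(C - 2) = (-2 + h)/(-2 + C))
b(v, Z) = Z*(1 + Z)
p(d) = -16 (p(d) = -2*(5 - 1*(-3)) = -2*(5 + 3) = -2*8 = -16)
(p(R(1, 6))*b(5, -5))*(-2*(-2)) = (-(-80)*(1 - 5))*(-2*(-2)) = -(-80)*(-4)*4 = -16*20*4 = -320*4 = -1280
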